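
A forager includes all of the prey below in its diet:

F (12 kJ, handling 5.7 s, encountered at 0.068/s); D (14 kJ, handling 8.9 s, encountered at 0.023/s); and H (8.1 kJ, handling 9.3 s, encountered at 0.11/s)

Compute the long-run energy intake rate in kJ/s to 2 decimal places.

0.78 kJ/s

R = Σλ_iE_i / (1 + Σλ_ih_i)
Numerator: 0.068×12 + 0.023×14 + 0.11×8.1 = 2.029
Denominator: 1 + 0.068×5.7 + 0.023×8.9 + 0.11×9.3 = 2.615
R = 2.029/2.615 = 0.7758 kJ/s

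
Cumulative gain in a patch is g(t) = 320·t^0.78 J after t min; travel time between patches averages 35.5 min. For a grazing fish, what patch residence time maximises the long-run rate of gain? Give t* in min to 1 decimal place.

By the marginal value theorem, leave when the instantaneous gain rate g'(t) equals the habitat-wide average g(t)/(T + t).
g'(t) = 0.78·320·t^-0.22. Setting 0.78·320·t^-0.22 = 320·t^0.78/(35.5+t) gives 0.78(35.5+t) = t, so 0.22·t = 0.78×35.5.
t* = 0.78×35.5/0.22 = 125.9 min.

125.9 min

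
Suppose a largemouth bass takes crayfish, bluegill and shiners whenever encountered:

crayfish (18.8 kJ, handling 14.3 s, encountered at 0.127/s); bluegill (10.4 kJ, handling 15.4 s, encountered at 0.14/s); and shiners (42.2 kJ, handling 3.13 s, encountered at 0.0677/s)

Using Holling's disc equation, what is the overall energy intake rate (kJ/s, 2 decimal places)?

1.29 kJ/s

R = (0.127×18.8 + 0.14×10.4 + 0.0677×42.2) / (1 + 0.127×14.3 + 0.14×15.4 + 0.0677×3.13) = 6.701/5.184 = 1.293 kJ/s.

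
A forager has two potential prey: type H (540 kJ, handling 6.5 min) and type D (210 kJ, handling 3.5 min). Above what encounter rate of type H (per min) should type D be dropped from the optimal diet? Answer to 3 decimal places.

The zero-one rule: include type D iff E₂/h₂ > λE₁/(1+λh₁). Equality gives the switch point.
λE₁h₂ = E₂ + λE₂h₁ ⇒ λ = E₂/(E₁h₂ − E₂h₁) = 210/(1890 − 1365) = 0.4 per min.

0.400 per min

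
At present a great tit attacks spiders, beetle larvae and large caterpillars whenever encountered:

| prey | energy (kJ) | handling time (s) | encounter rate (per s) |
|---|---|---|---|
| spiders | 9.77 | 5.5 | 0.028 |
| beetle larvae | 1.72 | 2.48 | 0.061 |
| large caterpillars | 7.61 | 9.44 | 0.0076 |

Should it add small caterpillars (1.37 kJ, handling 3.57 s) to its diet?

On spiders, beetle larvae and large caterpillars alone, R = ΣλE/(1+Σλh) = 0.4363/1.377 = 0.3169 kJ/s.
small caterpillars: E/h = 1.37/3.57 = 0.3838 kJ/s.
0.3838 > 0.3169, so adding small caterpillars raises the average — include it.

Yes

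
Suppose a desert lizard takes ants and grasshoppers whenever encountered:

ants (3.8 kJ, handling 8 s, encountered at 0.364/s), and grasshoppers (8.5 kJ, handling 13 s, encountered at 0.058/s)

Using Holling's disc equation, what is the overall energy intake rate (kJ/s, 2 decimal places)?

Energy encountered per unit search time: 0.364×3.8 + 0.058×8.5 = 1.876 kJ/s.
Handling time per unit search time: 0.364×8 + 0.058×13 = 3.666.
Rate = 1.876/(1 + 3.666) = 0.4021 kJ/s.

0.40 kJ/s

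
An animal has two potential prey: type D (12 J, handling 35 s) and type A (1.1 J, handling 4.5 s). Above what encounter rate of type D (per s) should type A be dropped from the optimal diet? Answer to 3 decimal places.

Drop type A once their profitability E₂/h₂ falls below the rate achievable on type D alone: E₂/h₂ = λE₁/(1 + λh₁).
Solve for λ: λE₁h₂ = E₂(1 + λh₁) → λ(E₁h₂ − E₂h₁) = E₂ → λ = E₂/(E₁h₂ − E₂h₁).
λ = 1.1/(12×4.5 − 1.1×35) = 1.1/15.5 = 0.07097 per s.

0.071 per s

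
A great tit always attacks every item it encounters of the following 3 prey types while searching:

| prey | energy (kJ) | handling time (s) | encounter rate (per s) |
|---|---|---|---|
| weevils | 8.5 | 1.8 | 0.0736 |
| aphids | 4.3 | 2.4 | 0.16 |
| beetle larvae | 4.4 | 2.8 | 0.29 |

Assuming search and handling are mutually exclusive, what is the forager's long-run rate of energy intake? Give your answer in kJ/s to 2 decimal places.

R = Σλ_iE_i / (1 + Σλ_ih_i)
Numerator: 0.0736×8.5 + 0.16×4.3 + 0.29×4.4 = 2.59
Denominator: 1 + 0.0736×1.8 + 0.16×2.4 + 0.29×2.8 = 2.328
R = 2.59/2.328 = 1.112 kJ/s

1.11 kJ/s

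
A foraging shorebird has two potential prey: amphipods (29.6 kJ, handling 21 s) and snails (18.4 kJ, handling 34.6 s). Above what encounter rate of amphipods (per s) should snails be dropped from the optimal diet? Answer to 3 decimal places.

0.029 per s

At the threshold, the rate on amphipods alone equals the profitability of snails: λ·29.6/(1 + λ·21) = 18.4/34.6 = 0.5318.
Rearranging, λ(29.6 − 0.5318×21) = 0.5318, so λ = 0.5318/18.43 = 0.02885 per s.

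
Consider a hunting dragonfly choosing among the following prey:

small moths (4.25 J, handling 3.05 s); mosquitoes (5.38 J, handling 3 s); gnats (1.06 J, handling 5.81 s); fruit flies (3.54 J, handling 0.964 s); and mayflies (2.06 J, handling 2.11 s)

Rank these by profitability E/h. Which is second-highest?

mosquitoes

Profitability E/h (J/s): small moths = 4.25/3.05 = 1.39, mosquitoes = 5.38/3 = 1.79, gnats = 1.06/5.81 = 0.182, fruit flies = 3.54/0.964 = 3.67, mayflies = 2.06/2.11 = 0.976.
Ranked: fruit flies > mosquitoes > small moths > mayflies > gnats.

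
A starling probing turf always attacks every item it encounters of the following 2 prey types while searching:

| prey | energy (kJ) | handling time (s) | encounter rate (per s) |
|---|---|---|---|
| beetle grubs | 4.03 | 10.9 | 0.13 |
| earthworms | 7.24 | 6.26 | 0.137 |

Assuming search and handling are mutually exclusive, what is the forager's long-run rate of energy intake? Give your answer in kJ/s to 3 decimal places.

0.463 kJ/s

R = (0.13×4.03 + 0.137×7.24) / (1 + 0.13×10.9 + 0.137×6.26) = 1.516/3.275 = 0.4629 kJ/s.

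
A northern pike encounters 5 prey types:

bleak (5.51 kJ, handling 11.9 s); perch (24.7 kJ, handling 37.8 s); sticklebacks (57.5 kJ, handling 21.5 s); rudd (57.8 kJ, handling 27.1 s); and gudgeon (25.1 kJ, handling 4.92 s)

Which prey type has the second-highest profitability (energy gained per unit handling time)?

sticklebacks

Profitability E/h (kJ/s): bleak = 5.51/11.9 = 0.463, perch = 24.7/37.8 = 0.653, sticklebacks = 57.5/21.5 = 2.67, rudd = 57.8/27.1 = 2.13, gudgeon = 25.1/4.92 = 5.1.
Ranked: gudgeon > sticklebacks > rudd > perch > bleak.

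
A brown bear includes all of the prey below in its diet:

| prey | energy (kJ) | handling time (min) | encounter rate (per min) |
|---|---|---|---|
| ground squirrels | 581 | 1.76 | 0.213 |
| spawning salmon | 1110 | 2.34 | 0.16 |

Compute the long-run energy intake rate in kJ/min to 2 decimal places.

172.27 kJ/min

R = (0.213×581 + 0.16×1110) / (1 + 0.213×1.76 + 0.16×2.34) = 301.4/1.749 = 172.3 kJ/min.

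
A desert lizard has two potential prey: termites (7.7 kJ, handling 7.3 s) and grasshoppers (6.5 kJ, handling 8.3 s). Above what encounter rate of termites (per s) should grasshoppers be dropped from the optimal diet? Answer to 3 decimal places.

0.395 per s

At the threshold, the rate on termites alone equals the profitability of grasshoppers: λ·7.7/(1 + λ·7.3) = 6.5/8.3 = 0.7831.
Rearranging, λ(7.7 − 0.7831×7.3) = 0.7831, so λ = 0.7831/1.983 = 0.3949 per s.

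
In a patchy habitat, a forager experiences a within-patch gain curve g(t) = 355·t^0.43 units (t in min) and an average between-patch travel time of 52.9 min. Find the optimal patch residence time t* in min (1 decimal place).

Optimal t* satisfies g'(t*) = g(t*)/(T + t*).
g'(t) = 0.43·355·t^-0.57. Setting 0.43·355·t^-0.57 = 355·t^0.43/(52.9+t) gives 0.43(52.9+t) = t, so 0.57·t = 0.43×52.9.
t* = 0.43×52.9/0.57 = 39.91 min.

39.9 min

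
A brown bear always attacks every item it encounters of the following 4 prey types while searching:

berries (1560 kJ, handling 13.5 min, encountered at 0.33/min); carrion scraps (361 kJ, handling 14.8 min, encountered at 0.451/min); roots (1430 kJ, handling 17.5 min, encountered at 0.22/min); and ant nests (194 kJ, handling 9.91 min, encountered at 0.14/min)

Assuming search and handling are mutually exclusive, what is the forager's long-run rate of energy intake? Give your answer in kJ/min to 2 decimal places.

R = Σλ_iE_i / (1 + Σλ_ih_i)
Numerator: 0.33×1560 + 0.451×361 + 0.22×1430 + 0.14×194 = 1019
Denominator: 1 + 0.33×13.5 + 0.451×14.8 + 0.22×17.5 + 0.14×9.91 = 17.37
R = 1019/17.37 = 58.7 kJ/min

58.70 kJ/min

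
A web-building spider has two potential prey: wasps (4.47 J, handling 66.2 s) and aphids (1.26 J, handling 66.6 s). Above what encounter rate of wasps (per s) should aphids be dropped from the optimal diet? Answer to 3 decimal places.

0.006 per s

The zero-one rule: include aphids iff E₂/h₂ > λE₁/(1+λh₁). Equality gives the switch point.
λE₁h₂ = E₂ + λE₂h₁ ⇒ λ = E₂/(E₁h₂ − E₂h₁) = 1.26/(297.7 − 83.41) = 0.00588 per s.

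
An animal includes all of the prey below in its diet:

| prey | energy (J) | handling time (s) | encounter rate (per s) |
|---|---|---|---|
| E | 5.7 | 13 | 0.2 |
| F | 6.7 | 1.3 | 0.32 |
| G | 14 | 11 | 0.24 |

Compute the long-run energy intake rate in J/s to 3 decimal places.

R = (0.2×5.7 + 0.32×6.7 + 0.24×14) / (1 + 0.2×13 + 0.32×1.3 + 0.24×11) = 6.644/6.656 = 0.9982 J/s.

0.998 J/s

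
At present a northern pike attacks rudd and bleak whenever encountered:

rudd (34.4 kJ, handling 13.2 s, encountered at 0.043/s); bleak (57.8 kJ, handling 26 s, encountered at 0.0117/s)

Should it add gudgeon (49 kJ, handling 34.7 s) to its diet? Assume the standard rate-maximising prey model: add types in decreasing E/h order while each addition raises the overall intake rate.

Yes

Intake rate on the current diet: R = (0.043×34.4 + 0.0117×57.8) / (1 + 0.043×13.2 + 0.0117×26) = 2.155/1.872 = 1.152 kJ/s.
Profitability of gudgeon: 49/34.7 = 1.412 kJ/s.
1.412 > 1.152, so adding gudgeon raises the average — include it.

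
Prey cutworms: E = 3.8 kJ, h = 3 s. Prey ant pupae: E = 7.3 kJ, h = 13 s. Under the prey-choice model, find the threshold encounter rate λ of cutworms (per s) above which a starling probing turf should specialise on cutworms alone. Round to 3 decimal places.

At the threshold, the rate on cutworms alone equals the profitability of ant pupae: λ·3.8/(1 + λ·3) = 7.3/13 = 0.5615.
Rearranging, λ(3.8 − 0.5615×3) = 0.5615, so λ = 0.5615/2.115 = 0.2655 per s.

0.265 per s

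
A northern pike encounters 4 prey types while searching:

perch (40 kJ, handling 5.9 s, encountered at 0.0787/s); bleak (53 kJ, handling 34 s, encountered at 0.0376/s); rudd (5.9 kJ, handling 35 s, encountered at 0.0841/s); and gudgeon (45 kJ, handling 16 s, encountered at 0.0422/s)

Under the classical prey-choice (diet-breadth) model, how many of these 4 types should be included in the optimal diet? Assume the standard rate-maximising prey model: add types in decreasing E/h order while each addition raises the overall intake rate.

2

Profitabilities (E/h, kJ/s): perch 6.78, gudgeon 2.81, bleak 1.56, rudd 0.169. Add prey in this order while the next type's profitability exceeds the intake rate on those already taken.
Rate on top 1: 2.15. gudgeon: 2.81 > 2.15 → include.
Rate on top 2: 2.359. bleak: 1.56 < 2.359 → exclude; stop.
Optimal diet: perch, gudgeon — 2 of 4 types.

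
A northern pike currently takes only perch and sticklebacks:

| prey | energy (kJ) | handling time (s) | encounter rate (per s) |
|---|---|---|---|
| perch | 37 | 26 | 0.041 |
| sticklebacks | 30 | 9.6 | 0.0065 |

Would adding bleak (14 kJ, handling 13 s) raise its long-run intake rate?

Yes

On perch and sticklebacks alone, R = ΣλE/(1+Σλh) = 1.712/2.128 = 0.8044 kJ/s.
bleak: E/h = 14/13 = 1.077 kJ/s.
Since 1.077 > R, including bleak increases the long-run rate.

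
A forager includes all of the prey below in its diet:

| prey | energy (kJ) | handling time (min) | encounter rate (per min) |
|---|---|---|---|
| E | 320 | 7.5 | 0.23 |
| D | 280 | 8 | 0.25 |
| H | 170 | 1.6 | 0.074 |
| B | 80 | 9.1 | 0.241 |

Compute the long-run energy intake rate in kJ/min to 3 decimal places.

24.936 kJ/min

Energy encountered per unit search time: 0.23×320 + 0.25×280 + 0.074×170 + 0.241×80 = 175.5 kJ/min.
Handling time per unit search time: 0.23×7.5 + 0.25×8 + 0.074×1.6 + 0.241×9.1 = 6.037.
Rate = 175.5/(1 + 6.037) = 24.94 kJ/min.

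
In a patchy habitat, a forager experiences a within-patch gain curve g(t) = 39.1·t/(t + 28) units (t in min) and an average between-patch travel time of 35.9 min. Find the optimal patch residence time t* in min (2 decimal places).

By the marginal value theorem, leave when the instantaneous gain rate g'(t) equals the habitat-wide average g(t)/(T + t).
g'(t) = 39.1·28/(t + 28)². Setting 39.1·28/(t+28)² = 39.1t/[(t+28)(35.9+t)] gives 28(35.9+t) = t(t+28), so t² = 28×35.9 = 1005.
t* = √1005 = 31.7 min.

31.70 min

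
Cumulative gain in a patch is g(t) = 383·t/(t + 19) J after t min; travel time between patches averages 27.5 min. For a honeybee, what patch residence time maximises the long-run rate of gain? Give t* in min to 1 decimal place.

22.9 min

By the marginal value theorem, leave when the instantaneous gain rate g'(t) equals the habitat-wide average g(t)/(T + t).
g'(t) = 383·19/(t + 19)². Setting 383·19/(t+19)² = 383t/[(t+19)(27.5+t)] gives 19(27.5+t) = t(t+19), so t² = 19×27.5 = 522.5.
t* = √522.5 = 22.86 min.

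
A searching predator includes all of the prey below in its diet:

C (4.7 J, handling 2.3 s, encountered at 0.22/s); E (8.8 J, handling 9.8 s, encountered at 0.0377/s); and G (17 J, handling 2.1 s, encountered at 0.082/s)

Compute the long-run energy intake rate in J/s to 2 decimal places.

1.35 J/s

R = Σλ_iE_i / (1 + Σλ_ih_i)
Numerator: 0.22×4.7 + 0.0377×8.8 + 0.082×17 = 2.76
Denominator: 1 + 0.22×2.3 + 0.0377×9.8 + 0.082×2.1 = 2.048
R = 2.76/2.048 = 1.348 J/s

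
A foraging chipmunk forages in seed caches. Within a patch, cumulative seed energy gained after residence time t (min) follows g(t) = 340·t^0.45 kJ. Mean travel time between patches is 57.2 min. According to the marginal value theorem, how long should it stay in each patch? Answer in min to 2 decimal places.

By the marginal value theorem, leave when the instantaneous gain rate g'(t) equals the habitat-wide average g(t)/(T + t).
g'(t) = 0.45·340·t^-0.55. Setting 0.45·340·t^-0.55 = 340·t^0.45/(57.2+t) gives 0.45(57.2+t) = t, so 0.55·t = 0.45×57.2.
t* = 0.45×57.2/0.55 = 46.8 min.

46.80 min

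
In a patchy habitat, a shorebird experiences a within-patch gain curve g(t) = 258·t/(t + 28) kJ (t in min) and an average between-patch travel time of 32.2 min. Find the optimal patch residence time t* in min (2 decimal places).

By the marginal value theorem, leave when the instantaneous gain rate g'(t) equals the habitat-wide average g(t)/(T + t).
g'(t) = 258·28/(t + 28)². Setting 258·28/(t+28)² = 258t/[(t+28)(32.2+t)] gives 28(32.2+t) = t(t+28), so t² = 28×32.2 = 901.6.
t* = √901.6 = 30.03 min.

30.03 min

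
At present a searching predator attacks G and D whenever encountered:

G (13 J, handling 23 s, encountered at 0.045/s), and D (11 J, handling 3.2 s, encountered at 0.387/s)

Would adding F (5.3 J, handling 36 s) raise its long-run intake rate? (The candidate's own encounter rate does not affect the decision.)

No

Intake rate on the current diet: R = (0.045×13 + 0.387×11) / (1 + 0.045×23 + 0.387×3.2) = 4.842/3.273 = 1.479 J/s.
F: E/h = 5.3/36 = 0.1472 J/s.
0.1472 < 1.479, so adding F would lower the average — exclude it.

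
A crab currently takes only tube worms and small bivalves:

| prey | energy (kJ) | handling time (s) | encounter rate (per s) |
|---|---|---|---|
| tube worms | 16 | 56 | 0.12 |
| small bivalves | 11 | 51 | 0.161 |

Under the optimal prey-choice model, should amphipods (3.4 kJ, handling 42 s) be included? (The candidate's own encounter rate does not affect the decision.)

On tube worms and small bivalves alone, R = ΣλE/(1+Σλh) = 3.691/15.93 = 0.2317 kJ/s.
amphipods: E/h = 3.4/42 = 0.08095 kJ/s.
0.08095 < 0.2317, so adding amphipods would lower the average — exclude it.

No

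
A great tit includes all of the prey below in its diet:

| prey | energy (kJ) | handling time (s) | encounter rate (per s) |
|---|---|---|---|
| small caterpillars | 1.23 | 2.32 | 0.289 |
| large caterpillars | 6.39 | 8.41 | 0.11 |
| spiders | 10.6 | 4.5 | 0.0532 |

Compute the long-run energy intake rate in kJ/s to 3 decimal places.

Energy encountered per unit search time: 0.289×1.23 + 0.11×6.39 + 0.0532×10.6 = 1.622 kJ/s.
Handling time per unit search time: 0.289×2.32 + 0.11×8.41 + 0.0532×4.5 = 1.835.
Rate = 1.622/(1 + 1.835) = 0.5722 kJ/s.

0.572 kJ/s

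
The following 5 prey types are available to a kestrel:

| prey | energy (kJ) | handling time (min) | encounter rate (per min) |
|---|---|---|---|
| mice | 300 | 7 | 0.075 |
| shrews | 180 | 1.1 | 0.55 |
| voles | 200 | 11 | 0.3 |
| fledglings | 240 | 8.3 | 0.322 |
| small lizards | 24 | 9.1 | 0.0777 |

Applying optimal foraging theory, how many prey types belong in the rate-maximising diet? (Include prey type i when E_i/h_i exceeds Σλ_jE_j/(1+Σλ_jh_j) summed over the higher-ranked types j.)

Profitabilities (E/h, kJ/min): shrews 164, mice 42.9, fledglings 28.9, voles 18.2, small lizards 2.64. Add prey in this order while the next type's profitability exceeds the intake rate on those already taken.
Rate on top 1: 61.68. mice: 42.9 < 61.68 → exclude; stop.
Optimal diet: shrews — 1 of 5 types.

1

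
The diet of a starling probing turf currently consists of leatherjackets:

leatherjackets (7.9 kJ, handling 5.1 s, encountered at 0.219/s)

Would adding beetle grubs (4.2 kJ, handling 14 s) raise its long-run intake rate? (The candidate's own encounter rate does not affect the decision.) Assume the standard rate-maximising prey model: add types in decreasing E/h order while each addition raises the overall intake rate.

Current rate: (0.219×7.9)/(1 + 0.219×5.1) = 0.8173 kJ/s.
Profitability of beetle grubs: 4.2/14 = 0.3 kJ/s.
Since 0.3 < R, time spent handling beetle grubs is better spent searching.

No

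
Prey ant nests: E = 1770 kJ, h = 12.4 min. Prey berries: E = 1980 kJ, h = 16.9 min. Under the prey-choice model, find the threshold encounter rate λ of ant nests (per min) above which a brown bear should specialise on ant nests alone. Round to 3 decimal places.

Drop berries once their profitability E₂/h₂ falls below the rate achievable on ant nests alone: E₂/h₂ = λE₁/(1 + λh₁).
Solve for λ: λE₁h₂ = E₂(1 + λh₁) → λ(E₁h₂ − E₂h₁) = E₂ → λ = E₂/(E₁h₂ − E₂h₁).
λ = 1980/(1770×16.9 − 1980×12.4) = 1980/5361 = 0.3693 per min.

0.369 per min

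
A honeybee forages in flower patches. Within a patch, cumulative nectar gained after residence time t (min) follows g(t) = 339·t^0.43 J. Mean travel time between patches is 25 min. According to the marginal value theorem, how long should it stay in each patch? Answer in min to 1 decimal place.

18.9 min

By the marginal value theorem, leave when the instantaneous gain rate g'(t) equals the habitat-wide average g(t)/(T + t).
g'(t) = 0.43·339·t^-0.57. Setting 0.43·339·t^-0.57 = 339·t^0.43/(25+t) gives 0.43(25+t) = t, so 0.57·t = 0.43×25.
t* = 0.43×25/0.57 = 18.86 min.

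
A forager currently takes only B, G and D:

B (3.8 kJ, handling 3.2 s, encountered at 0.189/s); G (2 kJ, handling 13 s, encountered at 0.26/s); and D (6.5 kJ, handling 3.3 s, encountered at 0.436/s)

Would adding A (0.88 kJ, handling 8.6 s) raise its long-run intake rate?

Intake rate on the current diet: R = (0.189×3.8 + 0.26×2 + 0.436×6.5) / (1 + 0.189×3.2 + 0.26×13 + 0.436×3.3) = 4.072/6.424 = 0.6339 kJ/s.
Profitability of A: 0.88/8.6 = 0.1023 kJ/s.
0.1023 < 0.6339, so adding A would lower the average — exclude it.

No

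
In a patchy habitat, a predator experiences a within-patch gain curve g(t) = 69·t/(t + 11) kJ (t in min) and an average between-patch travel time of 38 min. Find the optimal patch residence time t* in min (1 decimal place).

Maximise g(t)/(T+t): set derivative to zero → g'(t)(T+t) = g(t).
g'(t) = 69·11/(t + 11)². Setting 69·11/(t+11)² = 69t/[(t+11)(38+t)] gives 11(38+t) = t(t+11), so t² = 11×38 = 418.
t* = √418 = 20.45 min.

20.4 min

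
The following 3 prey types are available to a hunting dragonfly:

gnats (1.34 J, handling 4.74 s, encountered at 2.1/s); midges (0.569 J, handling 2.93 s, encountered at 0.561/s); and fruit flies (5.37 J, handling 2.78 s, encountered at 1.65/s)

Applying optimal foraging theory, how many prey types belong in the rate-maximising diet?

E/h in descending order: fruit flies 1.93, gnats 0.283, midges 0.194 J/s. The optimal diet is the largest prefix of this list for which every included type satisfies E_i/h_i > R on the types above it.
Rate on top 1: 1.586. gnats: 0.283 < 1.586 → exclude; stop.
Optimal diet: fruit flies — 1 of 3 types.

1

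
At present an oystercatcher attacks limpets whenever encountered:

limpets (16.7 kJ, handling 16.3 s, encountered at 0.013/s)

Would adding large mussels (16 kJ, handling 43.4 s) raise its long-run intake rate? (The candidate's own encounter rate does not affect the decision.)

Current rate: (0.013×16.7)/(1 + 0.013×16.3) = 0.1791 kJ/s.
Profitability of large mussels: 16/43.4 = 0.3687 kJ/s.
0.3687 > 0.1791, so adding large mussels raises the average — include it.

Yes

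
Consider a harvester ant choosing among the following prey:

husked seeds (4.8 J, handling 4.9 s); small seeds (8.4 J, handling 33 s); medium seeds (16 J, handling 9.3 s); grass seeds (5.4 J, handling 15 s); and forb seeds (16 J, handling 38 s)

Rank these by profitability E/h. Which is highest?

Profitability E/h (J/s): husked seeds = 4.8/4.9 = 0.98, small seeds = 8.4/33 = 0.255, medium seeds = 16/9.3 = 1.72, grass seeds = 5.4/15 = 0.36, forb seeds = 16/38 = 0.421.
Ranked: medium seeds > husked seeds > forb seeds > grass seeds > small seeds.

medium seeds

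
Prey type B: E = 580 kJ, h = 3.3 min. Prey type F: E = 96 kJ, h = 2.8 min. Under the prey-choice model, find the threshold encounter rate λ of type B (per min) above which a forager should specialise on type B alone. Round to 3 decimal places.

At the threshold, the rate on type B alone equals the profitability of type F: λ·580/(1 + λ·3.3) = 96/2.8 = 34.29.
Rearranging, λ(580 − 34.29×3.3) = 34.29, so λ = 34.29/466.9 = 0.07344 per min.

0.073 per min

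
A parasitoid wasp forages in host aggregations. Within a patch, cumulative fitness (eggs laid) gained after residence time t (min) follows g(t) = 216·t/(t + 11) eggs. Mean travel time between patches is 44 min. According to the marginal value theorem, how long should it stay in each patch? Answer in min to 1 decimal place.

22.0 min

Optimal t* satisfies g'(t*) = g(t*)/(T + t*).
g'(t) = 216·11/(t + 11)². Setting 216·11/(t+11)² = 216t/[(t+11)(44+t)] gives 11(44+t) = t(t+11), so t² = 11×44 = 484.
t* = √484 = 22 min.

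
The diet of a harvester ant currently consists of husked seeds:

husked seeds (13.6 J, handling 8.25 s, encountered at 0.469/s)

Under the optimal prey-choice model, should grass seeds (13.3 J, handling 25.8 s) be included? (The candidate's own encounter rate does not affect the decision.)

Intake rate on the current diet: R = (0.469×13.6) / (1 + 0.469×8.25) = 6.378/4.869 = 1.31 J/s.
Profitability of grass seeds: 13.3/25.8 = 0.5155 J/s.
0.5155 < 1.31, so adding grass seeds would lower the average — exclude it.

No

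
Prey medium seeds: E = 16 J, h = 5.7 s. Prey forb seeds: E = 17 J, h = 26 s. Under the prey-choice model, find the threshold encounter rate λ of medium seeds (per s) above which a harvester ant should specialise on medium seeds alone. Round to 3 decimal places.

0.053 per s

At the threshold, the rate on medium seeds alone equals the profitability of forb seeds: λ·16/(1 + λ·5.7) = 17/26 = 0.6538.
Rearranging, λ(16 − 0.6538×5.7) = 0.6538, so λ = 0.6538/12.27 = 0.05327 per s.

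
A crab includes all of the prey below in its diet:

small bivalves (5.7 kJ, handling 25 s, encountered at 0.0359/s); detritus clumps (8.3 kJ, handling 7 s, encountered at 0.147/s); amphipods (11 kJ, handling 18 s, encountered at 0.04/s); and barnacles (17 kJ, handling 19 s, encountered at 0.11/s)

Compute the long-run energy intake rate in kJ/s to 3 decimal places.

R = Σλ_iE_i / (1 + Σλ_ih_i)
Numerator: 0.0359×5.7 + 0.147×8.3 + 0.04×11 + 0.11×17 = 3.735
Denominator: 1 + 0.0359×25 + 0.147×7 + 0.04×18 + 0.11×19 = 5.736
R = 3.735/5.736 = 0.651 kJ/s

0.651 kJ/s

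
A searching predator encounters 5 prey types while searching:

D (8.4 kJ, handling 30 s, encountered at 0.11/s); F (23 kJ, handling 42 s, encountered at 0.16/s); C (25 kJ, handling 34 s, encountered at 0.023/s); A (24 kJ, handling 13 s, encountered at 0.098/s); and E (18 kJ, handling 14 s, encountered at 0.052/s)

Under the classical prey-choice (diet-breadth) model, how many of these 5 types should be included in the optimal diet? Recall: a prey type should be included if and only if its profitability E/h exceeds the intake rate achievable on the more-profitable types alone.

Profitabilities (E/h, kJ/s): A 1.85, E 1.29, C 0.735, F 0.548, D 0.28. Add prey in this order while the next type's profitability exceeds the intake rate on those already taken.
Rate on top 1: 1.034. E: 1.29 > 1.034 → include.
Rate on top 2: 1.095. C: 0.735 < 1.095 → exclude; stop.
Optimal diet: A, E — 2 of 5 types.

2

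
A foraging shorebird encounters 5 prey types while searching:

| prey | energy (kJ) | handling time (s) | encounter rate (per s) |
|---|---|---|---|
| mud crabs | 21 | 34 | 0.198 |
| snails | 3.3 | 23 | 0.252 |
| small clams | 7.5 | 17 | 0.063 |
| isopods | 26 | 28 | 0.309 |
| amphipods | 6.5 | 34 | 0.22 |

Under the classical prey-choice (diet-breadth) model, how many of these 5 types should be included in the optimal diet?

Rank by E/h (kJ/s): isopods 0.929, mud crabs 0.618, small clams 0.441, amphipods 0.191, snails 0.143. Include each in turn until the next type's E/h falls below the running intake rate.
Rate on top 1: 0.8324. mud crabs: 0.618 < 0.8324 → exclude; stop.
Optimal diet: isopods — 1 of 5 types.

1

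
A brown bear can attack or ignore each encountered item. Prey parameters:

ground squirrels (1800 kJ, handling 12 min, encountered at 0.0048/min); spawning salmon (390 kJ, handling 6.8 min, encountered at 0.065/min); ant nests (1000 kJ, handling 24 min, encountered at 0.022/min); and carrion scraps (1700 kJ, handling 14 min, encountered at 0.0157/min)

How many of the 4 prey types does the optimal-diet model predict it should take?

4

Rank by E/h (kJ/min): ground squirrels 150, carrion scraps 121, spawning salmon 57.4, ant nests 41.7. Include each in turn until the next type's E/h falls below the running intake rate.
Rate on top 1: 8.169. carrion scraps: 121 > 8.169 → include.
Rate on top 2: 27.66. spawning salmon: 57.4 > 27.66 → include.
Rate on top 3: 35.29. ant nests: 41.7 > 35.29 → include.
Optimal diet: ground squirrels, carrion scraps, spawning salmon, ant nests — 4 of 4 types.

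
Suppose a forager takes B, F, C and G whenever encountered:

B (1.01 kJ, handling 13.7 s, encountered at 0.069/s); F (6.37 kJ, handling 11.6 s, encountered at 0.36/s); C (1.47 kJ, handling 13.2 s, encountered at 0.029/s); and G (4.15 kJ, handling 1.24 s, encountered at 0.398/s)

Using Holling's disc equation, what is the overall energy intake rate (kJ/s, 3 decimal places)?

R = (0.069×1.01 + 0.36×6.37 + 0.029×1.47 + 0.398×4.15) / (1 + 0.069×13.7 + 0.36×11.6 + 0.029×13.2 + 0.398×1.24) = 4.057/6.998 = 0.5798 kJ/s.

0.580 kJ/s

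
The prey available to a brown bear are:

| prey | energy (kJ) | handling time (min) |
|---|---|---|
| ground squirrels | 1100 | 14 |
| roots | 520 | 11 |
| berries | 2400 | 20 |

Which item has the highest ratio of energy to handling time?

Profitability E/h (kJ/min): ground squirrels = 1100/14 = 78.6, roots = 520/11 = 47.3, berries = 2400/20 = 120.
Ranked: berries > ground squirrels > roots.

berries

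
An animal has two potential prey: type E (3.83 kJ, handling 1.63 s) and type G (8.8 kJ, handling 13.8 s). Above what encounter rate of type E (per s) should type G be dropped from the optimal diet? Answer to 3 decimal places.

0.229 per s

The zero-one rule: include type G iff E₂/h₂ > λE₁/(1+λh₁). Equality gives the switch point.
λE₁h₂ = E₂ + λE₂h₁ ⇒ λ = E₂/(E₁h₂ − E₂h₁) = 8.8/(52.85 − 14.34) = 0.2285 per s.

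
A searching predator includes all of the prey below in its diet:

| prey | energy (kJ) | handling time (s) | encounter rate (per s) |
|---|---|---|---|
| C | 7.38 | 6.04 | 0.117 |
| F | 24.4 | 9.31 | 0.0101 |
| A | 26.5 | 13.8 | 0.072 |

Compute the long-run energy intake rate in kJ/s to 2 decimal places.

1.08 kJ/s

R = Σλ_iE_i / (1 + Σλ_ih_i)
Numerator: 0.117×7.38 + 0.0101×24.4 + 0.072×26.5 = 3.018
Denominator: 1 + 0.117×6.04 + 0.0101×9.31 + 0.072×13.8 = 2.794
R = 3.018/2.794 = 1.08 kJ/s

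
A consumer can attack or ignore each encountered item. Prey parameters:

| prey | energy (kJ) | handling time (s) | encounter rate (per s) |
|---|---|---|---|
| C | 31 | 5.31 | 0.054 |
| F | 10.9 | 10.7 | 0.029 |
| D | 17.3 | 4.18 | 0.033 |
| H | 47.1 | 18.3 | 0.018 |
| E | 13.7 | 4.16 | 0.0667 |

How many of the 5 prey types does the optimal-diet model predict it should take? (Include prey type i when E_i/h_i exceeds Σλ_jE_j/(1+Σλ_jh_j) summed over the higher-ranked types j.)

4

E/h in descending order: C 5.84, D 4.14, E 3.29, H 2.57, F 1.02 kJ/s. The optimal diet is the largest prefix of this list for which every included type satisfies E_i/h_i > R on the types above it.
Rate on top 1: 1.301. D: 4.14 > 1.301 → include.
Rate on top 2: 1.576. E: 3.29 > 1.576 → include.
Rate on top 3: 1.856. H: 2.57 > 1.856 → include.
Rate on top 4: 1.972. F: 1.02 < 1.972 → exclude; stop.
Optimal diet: C, D, E, H — 4 of 5 types.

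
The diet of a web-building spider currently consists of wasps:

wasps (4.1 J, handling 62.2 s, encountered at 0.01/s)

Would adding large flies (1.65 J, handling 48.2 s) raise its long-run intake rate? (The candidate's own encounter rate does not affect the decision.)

Intake rate on the current diet: R = (0.01×4.1) / (1 + 0.01×62.2) = 0.041/1.622 = 0.02528 J/s.
Profitability of large flies: 1.65/48.2 = 0.03423 J/s.
Since 0.03423 > R, including large flies increases the long-run rate.

Yes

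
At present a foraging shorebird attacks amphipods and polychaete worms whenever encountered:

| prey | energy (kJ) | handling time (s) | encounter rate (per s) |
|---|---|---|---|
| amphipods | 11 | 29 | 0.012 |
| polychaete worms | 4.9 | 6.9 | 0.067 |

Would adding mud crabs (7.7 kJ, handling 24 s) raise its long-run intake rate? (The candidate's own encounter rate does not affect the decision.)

Yes

Intake rate on the current diet: R = (0.012×11 + 0.067×4.9) / (1 + 0.012×29 + 0.067×6.9) = 0.4603/1.81 = 0.2543 kJ/s.
Profitability of mud crabs: 7.7/24 = 0.3208 kJ/s.
0.3208 > 0.2543, so adding mud crabs raises the average — include it.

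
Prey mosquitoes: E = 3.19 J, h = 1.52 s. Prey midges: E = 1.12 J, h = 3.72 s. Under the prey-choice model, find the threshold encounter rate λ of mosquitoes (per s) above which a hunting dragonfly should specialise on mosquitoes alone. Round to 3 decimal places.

The zero-one rule: include midges iff E₂/h₂ > λE₁/(1+λh₁). Equality gives the switch point.
λE₁h₂ = E₂ + λE₂h₁ ⇒ λ = E₂/(E₁h₂ − E₂h₁) = 1.12/(11.87 − 1.702) = 0.1102 per s.

0.110 per s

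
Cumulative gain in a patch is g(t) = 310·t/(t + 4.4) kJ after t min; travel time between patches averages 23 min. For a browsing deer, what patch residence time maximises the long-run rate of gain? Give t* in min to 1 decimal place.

Maximise g(t)/(T+t): set derivative to zero → g'(t)(T+t) = g(t).
g'(t) = 310·4.4/(t + 4.4)². Setting 310·4.4/(t+4.4)² = 310t/[(t+4.4)(23+t)] gives 4.4(23+t) = t(t+4.4), so t² = 4.4×23 = 101.2.
t* = √101.2 = 10.06 min.

10.1 min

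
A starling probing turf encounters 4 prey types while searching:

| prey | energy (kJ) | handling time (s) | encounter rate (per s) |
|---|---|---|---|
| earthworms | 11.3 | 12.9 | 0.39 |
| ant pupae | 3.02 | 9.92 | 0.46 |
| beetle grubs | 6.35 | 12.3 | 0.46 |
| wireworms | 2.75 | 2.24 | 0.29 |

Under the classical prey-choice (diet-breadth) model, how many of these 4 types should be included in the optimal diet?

Rank by E/h (kJ/s): wireworms 1.23, earthworms 0.876, beetle grubs 0.516, ant pupae 0.304. Include each in turn until the next type's E/h falls below the running intake rate.
Rate on top 1: 0.4835. earthworms: 0.876 > 0.4835 → include.
Rate on top 2: 0.779. beetle grubs: 0.516 < 0.779 → exclude; stop.
Optimal diet: wireworms, earthworms — 2 of 4 types.

2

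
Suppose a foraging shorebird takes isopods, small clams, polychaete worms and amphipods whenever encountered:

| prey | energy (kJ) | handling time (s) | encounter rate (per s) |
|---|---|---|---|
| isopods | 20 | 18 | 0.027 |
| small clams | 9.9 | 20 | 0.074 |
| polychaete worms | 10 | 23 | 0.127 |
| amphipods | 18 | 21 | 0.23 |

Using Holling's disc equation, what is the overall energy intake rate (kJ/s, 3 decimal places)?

R = Σλ_iE_i / (1 + Σλ_ih_i)
Numerator: 0.027×20 + 0.074×9.9 + 0.127×10 + 0.23×18 = 6.683
Denominator: 1 + 0.027×18 + 0.074×20 + 0.127×23 + 0.23×21 = 10.72
R = 6.683/10.72 = 0.6236 kJ/s

0.624 kJ/s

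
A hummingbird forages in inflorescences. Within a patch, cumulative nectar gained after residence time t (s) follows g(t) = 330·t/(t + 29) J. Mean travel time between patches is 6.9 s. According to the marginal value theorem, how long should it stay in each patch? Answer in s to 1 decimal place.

14.1 s

By the marginal value theorem, leave when the instantaneous gain rate g'(t) equals the habitat-wide average g(t)/(T + t).
g'(t) = 330·29/(t + 29)². Setting 330·29/(t+29)² = 330t/[(t+29)(6.9+t)] gives 29(6.9+t) = t(t+29), so t² = 29×6.9 = 200.1.
t* = √200.1 = 14.15 s.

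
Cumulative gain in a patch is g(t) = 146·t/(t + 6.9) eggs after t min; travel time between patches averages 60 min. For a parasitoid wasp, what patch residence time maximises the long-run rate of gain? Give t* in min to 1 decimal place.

By the marginal value theorem, leave when the instantaneous gain rate g'(t) equals the habitat-wide average g(t)/(T + t).
g'(t) = 146·6.9/(t + 6.9)². Setting 146·6.9/(t+6.9)² = 146t/[(t+6.9)(60+t)] gives 6.9(60+t) = t(t+6.9), so t² = 6.9×60 = 414.
t* = √414 = 20.35 min.

20.3 min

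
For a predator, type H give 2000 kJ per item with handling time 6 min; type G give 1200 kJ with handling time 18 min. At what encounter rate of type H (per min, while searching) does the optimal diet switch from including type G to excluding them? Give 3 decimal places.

The zero-one rule: include type G iff E₂/h₂ > λE₁/(1+λh₁). Equality gives the switch point.
λE₁h₂ = E₂ + λE₂h₁ ⇒ λ = E₂/(E₁h₂ − E₂h₁) = 1200/(3.6e+04 − 7200) = 0.04167 per min.

0.042 per min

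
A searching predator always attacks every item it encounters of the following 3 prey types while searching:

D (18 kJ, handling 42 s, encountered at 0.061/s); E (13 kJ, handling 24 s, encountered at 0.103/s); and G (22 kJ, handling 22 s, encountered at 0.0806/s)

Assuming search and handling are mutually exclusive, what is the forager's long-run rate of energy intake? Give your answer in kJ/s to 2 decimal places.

R = (0.061×18 + 0.103×13 + 0.0806×22) / (1 + 0.061×42 + 0.103×24 + 0.0806×22) = 4.21/7.807 = 0.5393 kJ/s.

0.54 kJ/s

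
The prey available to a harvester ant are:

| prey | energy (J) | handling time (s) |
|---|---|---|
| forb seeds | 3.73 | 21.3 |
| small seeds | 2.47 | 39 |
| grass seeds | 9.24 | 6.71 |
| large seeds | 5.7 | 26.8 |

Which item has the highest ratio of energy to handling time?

In descending order of E/h:
grass seeds: 9.24/6.71 = 1.38 J/s
large seeds: 5.7/26.8 = 0.213 J/s
forb seeds: 3.73/21.3 = 0.175 J/s
small seeds: 2.47/39 = 0.0633 J/s

grass seeds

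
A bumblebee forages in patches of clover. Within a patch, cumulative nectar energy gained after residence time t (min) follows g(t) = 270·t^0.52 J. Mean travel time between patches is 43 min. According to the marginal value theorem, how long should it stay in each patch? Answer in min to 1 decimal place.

46.6 min

Optimal t* satisfies g'(t*) = g(t*)/(T + t*).
g'(t) = 0.52·270·t^-0.48. Setting 0.52·270·t^-0.48 = 270·t^0.52/(43+t) gives 0.52(43+t) = t, so 0.48·t = 0.52×43.
t* = 0.52×43/0.48 = 46.58 min.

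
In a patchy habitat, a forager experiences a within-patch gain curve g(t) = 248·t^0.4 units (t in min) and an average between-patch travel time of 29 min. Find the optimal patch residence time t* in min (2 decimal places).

Optimal t* satisfies g'(t*) = g(t*)/(T + t*).
g'(t) = 0.4·248·t^-0.6. Setting 0.4·248·t^-0.6 = 248·t^0.4/(29+t) gives 0.4(29+t) = t, so 0.60·t = 0.4×29.
t* = 0.4×29/0.60 = 19.33 min.

19.33 min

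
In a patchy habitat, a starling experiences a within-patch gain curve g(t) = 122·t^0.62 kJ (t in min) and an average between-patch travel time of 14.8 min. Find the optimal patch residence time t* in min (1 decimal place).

24.1 min

Maximise g(t)/(T+t): set derivative to zero → g'(t)(T+t) = g(t).
g'(t) = 0.62·122·t^-0.38. Setting 0.62·122·t^-0.38 = 122·t^0.62/(14.8+t) gives 0.62(14.8+t) = t, so 0.38·t = 0.62×14.8.
t* = 0.62×14.8/0.38 = 24.15 min.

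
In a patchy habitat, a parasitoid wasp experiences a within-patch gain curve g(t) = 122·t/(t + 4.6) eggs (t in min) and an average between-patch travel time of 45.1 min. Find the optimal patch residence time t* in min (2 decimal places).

14.40 min

By the marginal value theorem, leave when the instantaneous gain rate g'(t) equals the habitat-wide average g(t)/(T + t).
g'(t) = 122·4.6/(t + 4.6)². Setting 122·4.6/(t+4.6)² = 122t/[(t+4.6)(45.1+t)] gives 4.6(45.1+t) = t(t+4.6), so t² = 4.6×45.1 = 207.5.
t* = √207.5 = 14.4 min.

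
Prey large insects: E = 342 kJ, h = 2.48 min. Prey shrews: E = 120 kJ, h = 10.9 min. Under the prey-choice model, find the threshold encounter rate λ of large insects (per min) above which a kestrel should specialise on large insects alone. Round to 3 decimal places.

0.035 per min

At the threshold, the rate on large insects alone equals the profitability of shrews: λ·342/(1 + λ·2.48) = 120/10.9 = 11.01.
Rearranging, λ(342 − 11.01×2.48) = 11.01, so λ = 11.01/314.7 = 0.03498 per min.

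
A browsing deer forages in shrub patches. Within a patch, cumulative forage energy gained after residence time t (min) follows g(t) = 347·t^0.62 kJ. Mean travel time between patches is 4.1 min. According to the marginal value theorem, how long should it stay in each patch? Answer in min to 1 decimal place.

By the marginal value theorem, leave when the instantaneous gain rate g'(t) equals the habitat-wide average g(t)/(T + t).
g'(t) = 0.62·347·t^-0.38. Setting 0.62·347·t^-0.38 = 347·t^0.62/(4.1+t) gives 0.62(4.1+t) = t, so 0.38·t = 0.62×4.1.
t* = 0.62×4.1/0.38 = 6.689 min.

6.7 min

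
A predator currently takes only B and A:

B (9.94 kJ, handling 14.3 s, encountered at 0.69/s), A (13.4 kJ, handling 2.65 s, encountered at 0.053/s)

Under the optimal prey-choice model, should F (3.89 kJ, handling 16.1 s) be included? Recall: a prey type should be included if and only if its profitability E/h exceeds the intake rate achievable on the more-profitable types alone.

On B and A alone, R = ΣλE/(1+Σλh) = 7.569/11.01 = 0.6876 kJ/s.
Profitability of F: 3.89/16.1 = 0.2416 kJ/s.
Since 0.2416 < R, time spent handling F is better spent searching.

No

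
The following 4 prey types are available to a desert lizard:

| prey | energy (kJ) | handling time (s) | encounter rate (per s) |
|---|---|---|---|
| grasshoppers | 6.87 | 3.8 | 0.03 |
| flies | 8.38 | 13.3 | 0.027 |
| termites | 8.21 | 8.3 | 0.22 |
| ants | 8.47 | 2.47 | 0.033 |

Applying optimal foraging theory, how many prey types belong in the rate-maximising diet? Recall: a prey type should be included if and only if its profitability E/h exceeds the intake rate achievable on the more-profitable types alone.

3

Profitabilities (E/h, kJ/s): ants 3.43, grasshoppers 1.81, termites 0.989, flies 0.63. Add prey in this order while the next type's profitability exceeds the intake rate on those already taken.
Rate on top 1: 0.2584. grasshoppers: 1.81 > 0.2584 → include.
Rate on top 2: 0.4062. termites: 0.989 > 0.4062 → include.
Rate on top 3: 0.7585. flies: 0.63 < 0.7585 → exclude; stop.
Optimal diet: ants, grasshoppers, termites — 3 of 4 types.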